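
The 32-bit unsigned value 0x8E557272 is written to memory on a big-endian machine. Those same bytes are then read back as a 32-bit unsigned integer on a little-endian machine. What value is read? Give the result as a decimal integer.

Stored big-endian, the bytes at ascending addresses are 8E 55 72 72.
Read back as little-endian, the first byte is least significant, giving 0x7272558E.
0x7272558E = 1920095630.

1920095630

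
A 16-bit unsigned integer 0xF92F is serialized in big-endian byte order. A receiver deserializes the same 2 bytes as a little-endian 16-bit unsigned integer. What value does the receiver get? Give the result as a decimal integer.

Stored big-endian, the bytes at ascending addresses are F9 2F.
Read back as little-endian, the first byte is least significant, giving 0x2FF9.
0x2FF9 = 12281.

12281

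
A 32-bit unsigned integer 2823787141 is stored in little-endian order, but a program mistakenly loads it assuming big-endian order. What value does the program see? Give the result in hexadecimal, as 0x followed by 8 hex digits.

2823787141 in 32-bit hexadecimal is 0xA84F9285.
Stored little-endian, the bytes at ascending addresses are 85 92 4F A8.
Read back as big-endian, the last byte is least significant, giving 0x85924FA8.

0x85924FA8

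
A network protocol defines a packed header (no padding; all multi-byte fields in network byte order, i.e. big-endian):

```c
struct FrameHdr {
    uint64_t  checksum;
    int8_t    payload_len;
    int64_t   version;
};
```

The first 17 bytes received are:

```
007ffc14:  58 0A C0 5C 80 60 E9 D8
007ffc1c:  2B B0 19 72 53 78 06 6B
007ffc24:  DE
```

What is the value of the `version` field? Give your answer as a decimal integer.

`version` follows `checksum` (8 B), `payload_len` (1 B), so it starts at offset 8 + 1 = 9 and occupies 8 bytes.
Bytes at offsets 9..16: B0 19 72 53 78 06 6B DE.
Big-endian: lowest address holds the most-significant byte.
The bytes are already most-significant first: 0xB019725378066BDE.
Top bit is set, so as a signed 64-bit value this is 0xB019725378066BDE − 2^64 = -5757444945794929698.

-5757444945794929698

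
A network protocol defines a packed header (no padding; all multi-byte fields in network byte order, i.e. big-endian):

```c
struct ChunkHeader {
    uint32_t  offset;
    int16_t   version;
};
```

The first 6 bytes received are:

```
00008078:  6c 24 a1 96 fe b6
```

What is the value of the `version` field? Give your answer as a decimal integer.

-330

`version` follows `offset` (4 bytes), so it starts at byte offset 4 and occupies 2 bytes.
Bytes at offsets 4..5: FE B6.
Big-endian stores the most-significant byte at the lowest address.
The bytes are already most-significant first: 0xFEB6.
Top bit is set, so as a signed 16-bit value this is 0xFEB6 − 2^16 = -330.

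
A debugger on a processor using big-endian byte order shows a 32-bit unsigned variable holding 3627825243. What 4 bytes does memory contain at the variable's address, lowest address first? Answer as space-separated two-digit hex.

3627825243 in hexadecimal, padded to 32 bits, is 0xD83C385B.
Split into bytes (most-significant first): D8 3C 38 5B.
Big-endian stores the most-significant byte at the lowest address.
So the memory order matches the most-significant-first order: D8 3C 38 5B.

D8 3C 38 5B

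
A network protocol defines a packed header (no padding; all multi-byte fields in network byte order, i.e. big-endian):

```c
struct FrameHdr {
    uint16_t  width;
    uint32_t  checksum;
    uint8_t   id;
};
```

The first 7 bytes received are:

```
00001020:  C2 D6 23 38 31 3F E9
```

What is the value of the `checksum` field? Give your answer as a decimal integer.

`checksum` follows `width` (2 bytes), so it starts at byte offset 2 and occupies 4 bytes.
Bytes at offsets 2..5: 23 38 31 3F.
In big-endian order the high byte comes first in memory.
The bytes are already most-significant first: 0x2338313F.
0x2338313F = 590885183.

590885183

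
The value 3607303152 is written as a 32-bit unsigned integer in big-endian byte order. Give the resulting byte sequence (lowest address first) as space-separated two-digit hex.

3607303152 in hexadecimal, padded to 32 bits, is 0xD70313F0.
Split into bytes (most-significant first): D7 03 13 F0.
In big-endian order the high byte comes first in memory.
So the memory order matches the most-significant-first order: D7 03 13 F0.

D7 03 13 F0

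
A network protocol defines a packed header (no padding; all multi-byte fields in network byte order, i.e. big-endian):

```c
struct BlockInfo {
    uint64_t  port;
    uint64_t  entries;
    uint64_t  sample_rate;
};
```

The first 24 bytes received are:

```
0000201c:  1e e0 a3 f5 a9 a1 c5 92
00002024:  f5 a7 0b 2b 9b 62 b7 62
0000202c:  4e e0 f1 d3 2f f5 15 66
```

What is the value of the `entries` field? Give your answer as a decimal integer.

`entries` follows `port` (8 bytes), so it starts at byte offset 8 and occupies 8 bytes.
Bytes at offsets 8..15: F5 A7 0B 2B 9B 62 B7 62.
In big-endian order the high byte comes first in memory.
The bytes are already most-significant first: 0xF5A70B2B9B62B762.
0xF5A70B2B9B62B762 = 17701129142321461090.

17701129142321461090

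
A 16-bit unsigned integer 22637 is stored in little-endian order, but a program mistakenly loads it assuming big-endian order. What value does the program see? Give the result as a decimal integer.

22637 in 16-bit hexadecimal is 0x586D.
Stored little-endian, the bytes at ascending addresses are 6D 58.
Read back as big-endian, the last byte is least significant, giving 0x6D58.
0x6D58 = 27992.

27992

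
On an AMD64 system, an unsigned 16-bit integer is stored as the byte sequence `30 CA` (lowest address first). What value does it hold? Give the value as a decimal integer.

Little-endian: lowest address holds the least-significant byte.
Reassemble most-significant byte first: CA 30 → 0xCA30.
0xCA30 = 51760.

51760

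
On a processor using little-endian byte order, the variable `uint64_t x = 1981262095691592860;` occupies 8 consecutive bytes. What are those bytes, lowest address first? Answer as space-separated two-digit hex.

1981262095691592860 in hexadecimal, padded to 64 bits, is 0x1B7EDB60FCA4B49C.
Split into bytes (most-significant first): 1B 7E DB 60 FC A4 B4 9C.
Little-endian: lowest address holds the least-significant byte.
So at ascending addresses the bytes are 9C B4 A4 FC 60 DB 7E 1B.

9C B4 A4 FC 60 DB 7E 1B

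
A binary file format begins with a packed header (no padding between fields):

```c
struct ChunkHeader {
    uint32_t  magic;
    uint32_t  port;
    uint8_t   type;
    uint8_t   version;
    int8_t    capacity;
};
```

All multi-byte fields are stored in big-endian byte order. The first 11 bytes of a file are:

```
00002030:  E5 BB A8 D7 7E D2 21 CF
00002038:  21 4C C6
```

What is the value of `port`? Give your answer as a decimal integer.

2127700431

`port` follows `magic` (4 bytes), so it starts at byte offset 4 and occupies 4 bytes.
Bytes at offsets 4..7: 7E D2 21 CF.
Big-endian: lowest address holds the most-significant byte.
The bytes are already most-significant first: 0x7ED221CF.
0x7ED221CF = 2127700431.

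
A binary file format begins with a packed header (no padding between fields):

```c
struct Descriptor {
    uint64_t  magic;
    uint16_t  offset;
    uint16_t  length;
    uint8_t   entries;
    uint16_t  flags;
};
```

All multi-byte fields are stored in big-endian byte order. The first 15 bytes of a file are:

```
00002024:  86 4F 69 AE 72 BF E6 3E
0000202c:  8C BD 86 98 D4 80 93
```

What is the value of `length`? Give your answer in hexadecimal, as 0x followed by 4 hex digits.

`length` follows `magic` (8 B), `offset` (2 B), so it starts at offset 8 + 2 = 10 and occupies 2 bytes.
Bytes at offsets 10..11: 86 98.
Big-endian: lowest address holds the most-significant byte.
The bytes are already most-significant first: 0x8698.

0x8698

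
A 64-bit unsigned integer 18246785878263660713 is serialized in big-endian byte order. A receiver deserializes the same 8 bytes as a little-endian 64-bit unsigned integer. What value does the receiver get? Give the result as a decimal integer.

12177880340766603773

18246785878263660713 in 64-bit hexadecimal is 0xFD399B14A68500A9.
Stored big-endian, the bytes at ascending addresses are FD 39 9B 14 A6 85 00 A9.
Read back as little-endian, the first byte is least significant, giving 0xA90085A6149B39FD.
0xA90085A6149B39FD = 12177880340766603773.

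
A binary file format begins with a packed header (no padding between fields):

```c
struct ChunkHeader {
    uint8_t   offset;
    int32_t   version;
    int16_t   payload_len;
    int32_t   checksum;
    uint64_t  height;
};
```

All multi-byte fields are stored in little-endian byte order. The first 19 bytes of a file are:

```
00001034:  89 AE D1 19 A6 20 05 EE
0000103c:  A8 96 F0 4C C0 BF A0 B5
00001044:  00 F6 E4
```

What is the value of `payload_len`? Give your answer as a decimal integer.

1312

`payload_len` follows `offset` (1 B), `version` (4 B), so it starts at offset 1 + 4 = 5 and occupies 2 bytes.
Bytes at offsets 5..6: 20 05.
Little-endian stores the least-significant byte at the lowest address.
Reassemble most-significant byte first: 05 20 → 0x0520.
0x0520 = 1312.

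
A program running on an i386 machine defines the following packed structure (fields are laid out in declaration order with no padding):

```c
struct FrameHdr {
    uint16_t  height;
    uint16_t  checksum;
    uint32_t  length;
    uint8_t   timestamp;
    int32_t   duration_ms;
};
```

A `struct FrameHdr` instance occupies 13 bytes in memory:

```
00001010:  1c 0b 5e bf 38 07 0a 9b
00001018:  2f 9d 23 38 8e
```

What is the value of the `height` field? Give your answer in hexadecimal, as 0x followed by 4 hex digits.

`height` is the first field, at byte offset 0, occupying 2 bytes.
Bytes at offsets 0..1: 1C 0B.
Little-endian: lowest address holds the least-significant byte.
Reassemble most-significant byte first: 0B 1C → 0x0B1C.

0x0B1C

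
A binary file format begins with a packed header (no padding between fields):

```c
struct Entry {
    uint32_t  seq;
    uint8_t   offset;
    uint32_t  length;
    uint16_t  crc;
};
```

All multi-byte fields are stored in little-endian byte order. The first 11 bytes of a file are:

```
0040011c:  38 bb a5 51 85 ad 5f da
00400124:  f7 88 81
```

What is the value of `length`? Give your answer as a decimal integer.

4158283693

`length` follows `seq` (4 B), `offset` (1 B), so it starts at offset 4 + 1 = 5 and occupies 4 bytes.
Bytes at offsets 5..8: AD 5F DA F7.
Little-endian stores the least-significant byte at the lowest address.
Reassemble most-significant byte first: F7 DA 5F AD → 0xF7DA5FAD.
0xF7DA5FAD = 4158283693.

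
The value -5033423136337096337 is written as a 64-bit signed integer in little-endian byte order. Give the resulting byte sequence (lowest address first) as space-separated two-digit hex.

6F 11 65 62 53 B0 25 BA

Two's complement of -5033423136337096337 in 64 bits: 5033423136337096337 = 0x45DA4FAC9D9AEE91; invert → 0xBA25B0536265116E; add 1 → 0xBA25B0536265116F.
Split into bytes (most-significant first): BA 25 B0 53 62 65 11 6F.
Little-endian: lowest address holds the least-significant byte.
So at ascending addresses the bytes are 6F 11 65 62 53 B0 25 BA.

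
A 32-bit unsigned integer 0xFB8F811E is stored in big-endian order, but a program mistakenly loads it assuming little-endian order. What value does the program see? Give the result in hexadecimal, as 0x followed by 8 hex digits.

Stored big-endian, the bytes at ascending addresses are FB 8F 81 1E.
Read back as little-endian, the first byte is least significant, giving 0x1E818FFB.

0x1E818FFB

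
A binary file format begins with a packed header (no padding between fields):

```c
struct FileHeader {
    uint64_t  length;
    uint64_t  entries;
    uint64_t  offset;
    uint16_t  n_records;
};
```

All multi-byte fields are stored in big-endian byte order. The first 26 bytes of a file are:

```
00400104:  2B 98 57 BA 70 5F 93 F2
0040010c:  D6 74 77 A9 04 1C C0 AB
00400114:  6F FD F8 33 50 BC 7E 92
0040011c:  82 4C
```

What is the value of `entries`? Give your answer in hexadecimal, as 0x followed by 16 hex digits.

0xD67477A9041CC0AB

`entries` follows `length` (8 bytes), so it starts at byte offset 8 and occupies 8 bytes.
Bytes at offsets 8..15: D6 74 77 A9 04 1C C0 AB.
Big-endian stores the most-significant byte at the lowest address.
The bytes are already most-significant first: 0xD67477A9041CC0AB.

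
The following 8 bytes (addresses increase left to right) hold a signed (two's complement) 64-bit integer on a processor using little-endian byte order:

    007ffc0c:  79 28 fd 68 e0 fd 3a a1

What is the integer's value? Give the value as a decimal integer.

In little-endian order the low byte comes first in memory.
Reassemble most-significant byte first: A1 3A FD E0 68 FD 28 79 → 0xA13AFDE068FD2879.
Top bit is set, so as a signed 64-bit value this is 0xA13AFDE068FD2879 − 2^64 = -6828866744678012807.

-6828866744678012807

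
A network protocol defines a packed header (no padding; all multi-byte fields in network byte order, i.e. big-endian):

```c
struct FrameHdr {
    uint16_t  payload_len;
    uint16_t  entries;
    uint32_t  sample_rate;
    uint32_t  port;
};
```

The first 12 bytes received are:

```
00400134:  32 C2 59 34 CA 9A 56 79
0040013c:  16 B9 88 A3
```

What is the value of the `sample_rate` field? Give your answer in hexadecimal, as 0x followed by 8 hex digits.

`sample_rate` follows `payload_len` (2 B), `entries` (2 B), so it starts at offset 2 + 2 = 4 and occupies 4 bytes.
Bytes at offsets 4..7: CA 9A 56 79.
Big-endian stores the most-significant byte at the lowest address.
The bytes are already most-significant first: 0xCA9A5679.

0xCA9A5679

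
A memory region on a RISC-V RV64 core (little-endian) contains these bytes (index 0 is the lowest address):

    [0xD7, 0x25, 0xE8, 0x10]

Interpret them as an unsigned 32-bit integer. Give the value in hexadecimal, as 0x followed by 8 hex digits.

In little-endian order the low byte comes first in memory.
Reassemble most-significant byte first: 10 E8 25 D7 → 0x10E825D7.

0x10E825D7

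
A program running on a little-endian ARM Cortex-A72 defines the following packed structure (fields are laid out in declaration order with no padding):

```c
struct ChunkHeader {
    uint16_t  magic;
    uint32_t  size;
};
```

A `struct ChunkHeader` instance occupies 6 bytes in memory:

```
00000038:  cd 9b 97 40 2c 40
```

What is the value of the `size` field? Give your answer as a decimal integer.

`size` follows `magic` (2 bytes), so it starts at byte offset 2 and occupies 4 bytes.
Bytes at offsets 2..5: 97 40 2C 40.
Little-endian: lowest address holds the least-significant byte.
Reassemble most-significant byte first: 40 2C 40 97 → 0x402C4097.
0x402C4097 = 1076641943.

1076641943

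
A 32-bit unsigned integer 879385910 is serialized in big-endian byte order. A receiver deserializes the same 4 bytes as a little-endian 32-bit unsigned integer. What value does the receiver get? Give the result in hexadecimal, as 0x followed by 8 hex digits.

879385910 in 32-bit hexadecimal is 0x346A5D36.
Stored big-endian, the bytes at ascending addresses are 34 6A 5D 36.
Read back as little-endian, the first byte is least significant, giving 0x365D6A34.

0x365D6A34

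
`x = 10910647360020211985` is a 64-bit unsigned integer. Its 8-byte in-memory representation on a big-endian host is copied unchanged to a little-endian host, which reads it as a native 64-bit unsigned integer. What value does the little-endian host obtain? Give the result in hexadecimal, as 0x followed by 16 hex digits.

10910647360020211985 in 64-bit hexadecimal is 0x976A67F7838EE911.
Stored big-endian, the bytes at ascending addresses are 97 6A 67 F7 83 8E E9 11.
Read back as little-endian, the first byte is least significant, giving 0x11E98E83F7676A97.

0x11E98E83F7676A97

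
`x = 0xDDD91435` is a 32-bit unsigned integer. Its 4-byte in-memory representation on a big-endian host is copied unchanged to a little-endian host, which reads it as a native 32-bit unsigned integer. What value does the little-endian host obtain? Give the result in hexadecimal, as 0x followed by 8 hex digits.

Stored big-endian, the bytes at ascending addresses are DD D9 14 35.
Read back as little-endian, the first byte is least significant, giving 0x3514D9DD.

0x3514D9DD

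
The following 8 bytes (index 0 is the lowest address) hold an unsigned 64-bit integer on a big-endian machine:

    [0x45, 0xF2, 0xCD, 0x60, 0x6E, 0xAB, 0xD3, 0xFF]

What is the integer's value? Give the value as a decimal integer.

5040316747038315519

In big-endian order the high byte comes first in memory.
The bytes are already most-significant first: 0x45F2CD606EABD3FF.
0x45F2CD606EABD3FF = 5040316747038315519.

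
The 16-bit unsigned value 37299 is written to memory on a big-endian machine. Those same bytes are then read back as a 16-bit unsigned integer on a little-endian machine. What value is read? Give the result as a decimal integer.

45969

37299 in 16-bit hexadecimal is 0x91B3.
Stored big-endian, the bytes at ascending addresses are 91 B3.
Read back as little-endian, the first byte is least significant, giving 0xB391.
0xB391 = 45969.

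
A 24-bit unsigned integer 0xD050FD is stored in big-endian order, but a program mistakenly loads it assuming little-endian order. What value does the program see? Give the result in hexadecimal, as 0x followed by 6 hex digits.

0xFD50D0

Stored big-endian, the bytes at ascending addresses are D0 50 FD.
Read back as little-endian, the first byte is least significant, giving 0xFD50D0.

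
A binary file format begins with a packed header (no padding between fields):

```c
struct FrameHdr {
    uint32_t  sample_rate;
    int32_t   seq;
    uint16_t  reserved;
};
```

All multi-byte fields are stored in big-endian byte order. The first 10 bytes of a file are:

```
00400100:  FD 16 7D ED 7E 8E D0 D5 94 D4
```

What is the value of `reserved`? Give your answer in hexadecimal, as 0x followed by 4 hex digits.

`reserved` follows `sample_rate` (4 B), `seq` (4 B), so it starts at offset 4 + 4 = 8 and occupies 2 bytes.
Bytes at offsets 8..9: 94 D4.
In big-endian order the high byte comes first in memory.
The bytes are already most-significant first: 0x94D4.

0x94D4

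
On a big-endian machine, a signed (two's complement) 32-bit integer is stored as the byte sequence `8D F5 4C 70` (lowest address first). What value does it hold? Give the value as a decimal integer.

Big-endian: lowest address holds the most-significant byte.
The bytes are already most-significant first: 0x8DF54C70.
Top bit is set, so as a signed 32-bit value this is 0x8DF54C70 − 2^32 = -1913303952.

-1913303952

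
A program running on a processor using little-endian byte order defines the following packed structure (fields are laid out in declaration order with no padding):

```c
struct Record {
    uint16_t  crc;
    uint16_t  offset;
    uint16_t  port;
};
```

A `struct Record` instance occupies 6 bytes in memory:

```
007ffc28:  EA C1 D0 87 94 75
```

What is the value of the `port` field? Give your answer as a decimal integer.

`port` follows `crc` (2 B), `offset` (2 B), so it starts at offset 2 + 2 = 4 and occupies 2 bytes.
Bytes at offsets 4..5: 94 75.
Little-endian: lowest address holds the least-significant byte.
Reassemble most-significant byte first: 75 94 → 0x7594.
0x7594 = 30100.

30100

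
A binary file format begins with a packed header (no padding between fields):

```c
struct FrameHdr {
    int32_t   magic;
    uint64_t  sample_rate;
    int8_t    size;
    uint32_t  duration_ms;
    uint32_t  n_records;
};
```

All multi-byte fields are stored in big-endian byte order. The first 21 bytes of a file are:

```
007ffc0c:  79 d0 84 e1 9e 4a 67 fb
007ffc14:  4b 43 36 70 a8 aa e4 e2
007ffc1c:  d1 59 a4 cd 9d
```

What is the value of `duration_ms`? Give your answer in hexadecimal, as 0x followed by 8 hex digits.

`duration_ms` follows `magic` (4 B), `sample_rate` (8 B), `size` (1 B), so it starts at offset 4 + 8 + 1 = 13 and occupies 4 bytes.
Bytes at offsets 13..16: AA E4 E2 D1.
In big-endian order the high byte comes first in memory.
The bytes are already most-significant first: 0xAAE4E2D1.

0xAAE4E2D1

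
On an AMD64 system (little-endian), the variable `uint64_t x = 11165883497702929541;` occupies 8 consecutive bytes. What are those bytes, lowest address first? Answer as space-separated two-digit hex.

85 B4 FA BB E1 2F F5 9A

11165883497702929541 in hexadecimal, padded to 64 bits, is 0x9AF52FE1BBFAB485.
Split into bytes (most-significant first): 9A F5 2F E1 BB FA B4 85.
Little-endian stores the least-significant byte at the lowest address.
So at ascending addresses the bytes are 85 B4 FA BB E1 2F F5 9A.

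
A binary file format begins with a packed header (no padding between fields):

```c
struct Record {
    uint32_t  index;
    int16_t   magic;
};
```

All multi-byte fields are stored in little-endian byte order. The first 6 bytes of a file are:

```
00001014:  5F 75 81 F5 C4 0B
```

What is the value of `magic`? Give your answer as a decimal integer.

3012

`magic` follows `index` (4 bytes), so it starts at byte offset 4 and occupies 2 bytes.
Bytes at offsets 4..5: C4 0B.
Little-endian: lowest address holds the least-significant byte.
Reassemble most-significant byte first: 0B C4 → 0x0BC4.
0x0BC4 = 3012.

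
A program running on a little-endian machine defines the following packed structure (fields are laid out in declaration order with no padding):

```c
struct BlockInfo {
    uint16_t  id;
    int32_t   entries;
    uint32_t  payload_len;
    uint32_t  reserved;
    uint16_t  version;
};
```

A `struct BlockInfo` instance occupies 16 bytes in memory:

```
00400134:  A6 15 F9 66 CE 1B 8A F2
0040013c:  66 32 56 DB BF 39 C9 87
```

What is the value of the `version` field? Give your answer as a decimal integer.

34761

`version` follows `id` (2 B), `entries` (4 B), `payload_len` (4 B), `reserved` (4 B), so it starts at offset 2 + 4 + 4 + 4 = 14 and occupies 2 bytes.
Bytes at offsets 14..15: C9 87.
Little-endian: lowest address holds the least-significant byte.
Reassemble most-significant byte first: 87 C9 → 0x87C9.
0x87C9 = 34761.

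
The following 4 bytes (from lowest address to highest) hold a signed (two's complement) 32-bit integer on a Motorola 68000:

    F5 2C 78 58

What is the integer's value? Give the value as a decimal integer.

Big-endian stores the most-significant byte at the lowest address.
The bytes are already most-significant first: 0xF52C7858.
Top bit is set, so as a signed 32-bit value this is 0xF52C7858 − 2^32 = -181634984.

-181634984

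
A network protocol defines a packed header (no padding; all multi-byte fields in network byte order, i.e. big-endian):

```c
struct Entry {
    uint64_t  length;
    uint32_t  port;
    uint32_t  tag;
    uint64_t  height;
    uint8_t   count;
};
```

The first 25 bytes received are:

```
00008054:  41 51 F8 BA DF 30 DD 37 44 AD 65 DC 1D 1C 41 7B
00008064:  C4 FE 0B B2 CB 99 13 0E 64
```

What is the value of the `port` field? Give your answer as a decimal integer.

`port` follows `length` (8 bytes), so it starts at byte offset 8 and occupies 4 bytes.
Bytes at offsets 8..11: 44 AD 65 DC.
In big-endian order the high byte comes first in memory.
The bytes are already most-significant first: 0x44AD65DC.
0x44AD65DC = 1152214492.

1152214492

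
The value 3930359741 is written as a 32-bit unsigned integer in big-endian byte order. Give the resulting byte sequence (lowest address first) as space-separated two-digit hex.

EA 44 87 BD

3930359741 in hexadecimal, padded to 32 bits, is 0xEA4487BD.
Split into bytes (most-significant first): EA 44 87 BD.
Big-endian: lowest address holds the most-significant byte.
So the memory order matches the most-significant-first order: EA 44 87 BD.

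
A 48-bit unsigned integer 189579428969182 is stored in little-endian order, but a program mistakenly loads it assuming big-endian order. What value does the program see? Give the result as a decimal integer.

244342935940012

189579428969182 in 48-bit hexadecimal is 0xAC6BE6853ADE.
Stored little-endian, the bytes at ascending addresses are DE 3A 85 E6 6B AC.
Read back as big-endian, the last byte is least significant, giving 0xDE3A85E66BAC.
0xDE3A85E66BAC = 244342935940012.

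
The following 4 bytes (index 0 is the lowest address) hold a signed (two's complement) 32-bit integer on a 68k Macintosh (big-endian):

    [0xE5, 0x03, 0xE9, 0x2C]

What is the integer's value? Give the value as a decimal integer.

Big-endian: lowest address holds the most-significant byte.
The bytes are already most-significant first: 0xE503E92C.
Top bit is set, so as a signed 32-bit value this is 0xE503E92C − 2^32 = -452728532.

-452728532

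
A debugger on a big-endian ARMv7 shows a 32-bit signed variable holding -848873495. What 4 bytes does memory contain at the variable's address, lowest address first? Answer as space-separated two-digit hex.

Two's complement of -848873495 in 32 bits: 848873495 = 0x3298C817; invert → 0xCD6737E8; add 1 → 0xCD6737E9.
Split into bytes (most-significant first): CD 67 37 E9.
Big-endian stores the most-significant byte at the lowest address.
So the memory order matches the most-significant-first order: CD 67 37 E9.

CD 67 37 E9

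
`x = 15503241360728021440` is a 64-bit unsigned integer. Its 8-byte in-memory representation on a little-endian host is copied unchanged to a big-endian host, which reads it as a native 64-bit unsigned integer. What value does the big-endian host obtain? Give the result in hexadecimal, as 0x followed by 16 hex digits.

0xC05956BDE09326D7

15503241360728021440 in 64-bit hexadecimal is 0xD72693E0BD5659C0.
Stored little-endian, the bytes at ascending addresses are C0 59 56 BD E0 93 26 D7.
Read back as big-endian, the last byte is least significant, giving 0xC05956BDE09326D7.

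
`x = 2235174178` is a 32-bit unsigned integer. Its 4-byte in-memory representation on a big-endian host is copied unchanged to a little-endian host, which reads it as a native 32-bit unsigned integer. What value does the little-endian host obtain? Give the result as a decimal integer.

571292293

2235174178 in 32-bit hexadecimal is 0x853A0D22.
Stored big-endian, the bytes at ascending addresses are 85 3A 0D 22.
Read back as little-endian, the first byte is least significant, giving 0x220D3A85.
0x220D3A85 = 571292293.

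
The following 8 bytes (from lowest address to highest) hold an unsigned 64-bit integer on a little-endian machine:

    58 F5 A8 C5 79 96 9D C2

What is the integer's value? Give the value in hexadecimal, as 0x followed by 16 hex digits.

0xC29D9679C5A8F558

In little-endian order the low byte comes first in memory.
Reassemble most-significant byte first: C2 9D 96 79 C5 A8 F5 58 → 0xC29D9679C5A8F558.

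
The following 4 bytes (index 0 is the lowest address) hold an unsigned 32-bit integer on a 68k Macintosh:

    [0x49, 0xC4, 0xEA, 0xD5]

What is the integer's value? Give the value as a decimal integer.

1237641941

In big-endian order the high byte comes first in memory.
The bytes are already most-significant first: 0x49C4EAD5.
0x49C4EAD5 = 1237641941.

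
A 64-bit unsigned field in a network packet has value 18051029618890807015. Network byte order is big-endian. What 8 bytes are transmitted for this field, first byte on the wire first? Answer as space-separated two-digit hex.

18051029618890807015 in hexadecimal, padded to 64 bits, is 0xFA8223CCC80A96E7.
Split into bytes (most-significant first): FA 82 23 CC C8 0A 96 E7.
Big-endian: lowest address holds the most-significant byte.
So the memory order matches the most-significant-first order: FA 82 23 CC C8 0A 96 E7.

FA 82 23 CC C8 0A 96 E7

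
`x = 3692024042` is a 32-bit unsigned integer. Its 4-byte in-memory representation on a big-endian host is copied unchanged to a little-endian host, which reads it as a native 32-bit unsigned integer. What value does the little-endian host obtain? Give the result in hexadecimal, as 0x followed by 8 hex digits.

3692024042 in 32-bit hexadecimal is 0xDC0FD0EA.
Stored big-endian, the bytes at ascending addresses are DC 0F D0 EA.
Read back as little-endian, the first byte is least significant, giving 0xEAD00FDC.

0xEAD00FDC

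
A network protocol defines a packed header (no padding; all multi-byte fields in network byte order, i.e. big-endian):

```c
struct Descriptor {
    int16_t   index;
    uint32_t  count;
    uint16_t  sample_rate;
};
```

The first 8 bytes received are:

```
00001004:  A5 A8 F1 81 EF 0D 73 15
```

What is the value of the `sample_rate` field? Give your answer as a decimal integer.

29461

`sample_rate` follows `index` (2 B), `count` (4 B), so it starts at offset 2 + 4 = 6 and occupies 2 bytes.
Bytes at offsets 6..7: 73 15.
Big-endian stores the most-significant byte at the lowest address.
The bytes are already most-significant first: 0x7315.
0x7315 = 29461.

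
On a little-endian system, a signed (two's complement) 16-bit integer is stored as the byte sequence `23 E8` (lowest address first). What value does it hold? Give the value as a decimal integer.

Little-endian: lowest address holds the least-significant byte.
Reassemble most-significant byte first: E8 23 → 0xE823.
Top bit is set, so as a signed 16-bit value this is 0xE823 − 2^16 = -6109.

-6109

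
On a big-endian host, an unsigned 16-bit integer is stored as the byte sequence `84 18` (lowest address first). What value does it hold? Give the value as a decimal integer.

Big-endian stores the most-significant byte at the lowest address.
The bytes are already most-significant first: 0x8418.
0x8418 = 33816.

33816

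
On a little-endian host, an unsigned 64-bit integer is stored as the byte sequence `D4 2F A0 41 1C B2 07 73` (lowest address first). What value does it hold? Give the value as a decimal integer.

Little-endian stores the least-significant byte at the lowest address.
Reassemble most-significant byte first: 73 07 B2 1C 41 A0 2F D4 → 0x7307B21C41A02FD4.
0x7307B21C41A02FD4 = 8288789473628532692.

8288789473628532692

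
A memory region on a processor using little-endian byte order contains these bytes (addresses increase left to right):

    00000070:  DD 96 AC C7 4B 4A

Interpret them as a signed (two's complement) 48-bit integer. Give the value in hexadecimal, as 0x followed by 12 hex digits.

Little-endian stores the least-significant byte at the lowest address.
Reassemble most-significant byte first: 4A 4B C7 AC 96 DD → 0x4A4BC7AC96DD.

0x4A4BC7AC96DD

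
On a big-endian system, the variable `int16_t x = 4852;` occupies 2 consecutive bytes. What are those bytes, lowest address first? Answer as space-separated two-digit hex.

4852 in hexadecimal, padded to 16 bits, is 0x12F4.
Split into bytes (most-significant first): 12 F4.
In big-endian order the high byte comes first in memory.
So the memory order matches the most-significant-first order: 12 F4.

12 F4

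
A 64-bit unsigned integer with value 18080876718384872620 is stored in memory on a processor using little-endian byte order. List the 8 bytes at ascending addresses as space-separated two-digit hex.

18080876718384872620 in hexadecimal, padded to 64 bits, is 0xFAEC2D942AF5FCAC.
Split into bytes (most-significant first): FA EC 2D 94 2A F5 FC AC.
Little-endian stores the least-significant byte at the lowest address.
So at ascending addresses the bytes are AC FC F5 2A 94 2D EC FA.

AC FC F5 2A 94 2D EC FA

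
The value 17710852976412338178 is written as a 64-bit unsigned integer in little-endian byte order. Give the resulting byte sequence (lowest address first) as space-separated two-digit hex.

02 28 3A 28 F2 96 C9 F5

17710852976412338178 in hexadecimal, padded to 64 bits, is 0xF5C996F2283A2802.
Split into bytes (most-significant first): F5 C9 96 F2 28 3A 28 02.
In little-endian order the low byte comes first in memory.
So at ascending addresses the bytes are 02 28 3A 28 F2 96 C9 F5.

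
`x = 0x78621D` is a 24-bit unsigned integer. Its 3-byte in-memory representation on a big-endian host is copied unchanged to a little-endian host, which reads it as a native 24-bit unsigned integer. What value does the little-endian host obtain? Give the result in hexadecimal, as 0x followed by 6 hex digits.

Stored big-endian, the bytes at ascending addresses are 78 62 1D.
Read back as little-endian, the first byte is least significant, giving 0x1D6278.

0x1D6278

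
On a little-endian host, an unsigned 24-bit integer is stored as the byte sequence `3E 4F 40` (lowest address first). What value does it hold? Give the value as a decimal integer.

4214590

Little-endian stores the least-significant byte at the lowest address.
Reassemble most-significant byte first: 40 4F 3E → 0x404F3E.
0x404F3E = 4214590.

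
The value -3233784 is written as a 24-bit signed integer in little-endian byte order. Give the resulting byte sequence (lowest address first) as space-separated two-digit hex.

Two's complement of -3233784 in 24 bits: 3233784 = 0x3157F8; invert → 0xCEA807; add 1 → 0xCEA808.
Split into bytes (most-significant first): CE A8 08.
Little-endian: lowest address holds the least-significant byte.
So at ascending addresses the bytes are 08 A8 CE.

08 A8 CE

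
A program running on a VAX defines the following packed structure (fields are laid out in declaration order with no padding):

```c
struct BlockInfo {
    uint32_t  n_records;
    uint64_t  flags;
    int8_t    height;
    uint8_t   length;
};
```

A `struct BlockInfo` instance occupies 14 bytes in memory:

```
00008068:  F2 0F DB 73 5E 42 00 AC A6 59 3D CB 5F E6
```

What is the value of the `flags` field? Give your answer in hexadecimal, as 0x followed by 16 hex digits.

`flags` follows `n_records` (4 bytes), so it starts at byte offset 4 and occupies 8 bytes.
Bytes at offsets 4..11: 5E 42 00 AC A6 59 3D CB.
In little-endian order the low byte comes first in memory.
Reassemble most-significant byte first: CB 3D 59 A6 AC 00 42 5E → 0xCB3D59A6AC00425E.

0xCB3D59A6AC00425E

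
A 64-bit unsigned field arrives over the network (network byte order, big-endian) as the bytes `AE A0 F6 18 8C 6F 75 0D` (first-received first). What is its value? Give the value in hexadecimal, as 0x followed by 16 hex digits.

0xAEA0F6188C6F750D

Big-endian stores the most-significant byte at the lowest address.
The bytes are already most-significant first: 0xAEA0F6188C6F750D.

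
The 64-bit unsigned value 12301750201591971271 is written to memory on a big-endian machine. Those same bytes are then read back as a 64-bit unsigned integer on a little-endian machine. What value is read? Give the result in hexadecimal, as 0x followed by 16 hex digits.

12301750201591971271 in 64-bit hexadecimal is 0xAAB898A1817ABDC7.
Stored big-endian, the bytes at ascending addresses are AA B8 98 A1 81 7A BD C7.
Read back as little-endian, the first byte is least significant, giving 0xC7BD7A81A198B8AA.

0xC7BD7A81A198B8AA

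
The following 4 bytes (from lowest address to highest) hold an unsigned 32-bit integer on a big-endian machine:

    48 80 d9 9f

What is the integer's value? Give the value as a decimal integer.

Big-endian stores the most-significant byte at the lowest address.
The bytes are already most-significant first: 0x4880D99F.
0x4880D99F = 1216403871.

1216403871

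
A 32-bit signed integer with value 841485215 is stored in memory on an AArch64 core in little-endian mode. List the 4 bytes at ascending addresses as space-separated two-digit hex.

9F 0B 28 32

841485215 in hexadecimal, padded to 32 bits, is 0x32280B9F.
Split into bytes (most-significant first): 32 28 0B 9F.
Little-endian: lowest address holds the least-significant byte.
So at ascending addresses the bytes are 9F 0B 28 32.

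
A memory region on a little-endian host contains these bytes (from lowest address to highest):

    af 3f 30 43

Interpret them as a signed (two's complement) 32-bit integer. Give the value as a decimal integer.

1127235503

Little-endian stores the least-significant byte at the lowest address.
Reassemble most-significant byte first: 43 30 3F AF → 0x43303FAF.
0x43303FAF = 1127235503.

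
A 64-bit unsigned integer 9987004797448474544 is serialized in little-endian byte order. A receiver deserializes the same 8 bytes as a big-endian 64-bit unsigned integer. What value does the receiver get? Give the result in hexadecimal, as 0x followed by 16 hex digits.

0xB0CF092AF3F7988A

9987004797448474544 in 64-bit hexadecimal is 0x8A98F7F32A09CFB0.
Stored little-endian, the bytes at ascending addresses are B0 CF 09 2A F3 F7 98 8A.
Read back as big-endian, the last byte is least significant, giving 0xB0CF092AF3F7988A.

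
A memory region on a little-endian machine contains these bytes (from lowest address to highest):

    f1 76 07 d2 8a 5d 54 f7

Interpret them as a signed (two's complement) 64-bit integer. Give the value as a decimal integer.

Little-endian: lowest address holds the least-significant byte.
Reassemble most-significant byte first: F7 54 5D 8A D2 07 76 F1 → 0xF7545D8AD20776F1.
Top bit is set, so as a signed 64-bit value this is 0xF7545D8AD20776F1 − 2^64 = -624771597487081743.

-624771597487081743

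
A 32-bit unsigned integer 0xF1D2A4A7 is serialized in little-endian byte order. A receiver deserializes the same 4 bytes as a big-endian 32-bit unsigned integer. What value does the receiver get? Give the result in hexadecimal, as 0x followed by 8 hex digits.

Stored little-endian, the bytes at ascending addresses are A7 A4 D2 F1.
Read back as big-endian, the last byte is least significant, giving 0xA7A4D2F1.

0xA7A4D2F1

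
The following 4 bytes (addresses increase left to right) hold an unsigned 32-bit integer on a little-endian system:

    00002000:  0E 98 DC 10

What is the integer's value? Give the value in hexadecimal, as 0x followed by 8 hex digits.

In little-endian order the low byte comes first in memory.
Reassemble most-significant byte first: 10 DC 98 0E → 0x10DC980E.

0x10DC980E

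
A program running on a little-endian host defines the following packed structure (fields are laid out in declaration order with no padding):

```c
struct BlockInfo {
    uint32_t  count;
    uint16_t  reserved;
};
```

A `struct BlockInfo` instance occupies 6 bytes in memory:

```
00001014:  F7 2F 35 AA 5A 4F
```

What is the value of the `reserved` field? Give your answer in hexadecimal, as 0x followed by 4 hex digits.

`reserved` follows `count` (4 bytes), so it starts at byte offset 4 and occupies 2 bytes.
Bytes at offsets 4..5: 5A 4F.
Little-endian: lowest address holds the least-significant byte.
Reassemble most-significant byte first: 4F 5A → 0x4F5A.

0x4F5A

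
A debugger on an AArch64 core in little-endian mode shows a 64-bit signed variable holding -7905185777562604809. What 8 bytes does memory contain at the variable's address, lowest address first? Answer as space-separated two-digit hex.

Two's complement of -7905185777562604809 in 64 bits: 7905185777562604809 = 0x6DB4DC94CB16D509; invert → 0x924B236B34E92AF6; add 1 → 0x924B236B34E92AF7.
Split into bytes (most-significant first): 92 4B 23 6B 34 E9 2A F7.
Little-endian stores the least-significant byte at the lowest address.
So at ascending addresses the bytes are F7 2A E9 34 6B 23 4B 92.

F7 2A E9 34 6B 23 4B 92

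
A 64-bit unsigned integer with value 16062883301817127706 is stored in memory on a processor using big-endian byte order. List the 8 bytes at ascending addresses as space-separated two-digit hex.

DE EA D3 42 19 5D 13 1A

16062883301817127706 in hexadecimal, padded to 64 bits, is 0xDEEAD342195D131A.
Split into bytes (most-significant first): DE EA D3 42 19 5D 13 1A.
Big-endian: lowest address holds the most-significant byte.
So the memory order matches the most-significant-first order: DE EA D3 42 19 5D 13 1A.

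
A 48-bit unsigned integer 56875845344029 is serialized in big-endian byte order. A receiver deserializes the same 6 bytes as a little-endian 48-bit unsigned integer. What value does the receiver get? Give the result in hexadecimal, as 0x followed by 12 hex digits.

0x1DDB8E70BA33

56875845344029 in 48-bit hexadecimal is 0x33BA708EDB1D.
Stored big-endian, the bytes at ascending addresses are 33 BA 70 8E DB 1D.
Read back as little-endian, the first byte is least significant, giving 0x1DDB8E70BA33.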